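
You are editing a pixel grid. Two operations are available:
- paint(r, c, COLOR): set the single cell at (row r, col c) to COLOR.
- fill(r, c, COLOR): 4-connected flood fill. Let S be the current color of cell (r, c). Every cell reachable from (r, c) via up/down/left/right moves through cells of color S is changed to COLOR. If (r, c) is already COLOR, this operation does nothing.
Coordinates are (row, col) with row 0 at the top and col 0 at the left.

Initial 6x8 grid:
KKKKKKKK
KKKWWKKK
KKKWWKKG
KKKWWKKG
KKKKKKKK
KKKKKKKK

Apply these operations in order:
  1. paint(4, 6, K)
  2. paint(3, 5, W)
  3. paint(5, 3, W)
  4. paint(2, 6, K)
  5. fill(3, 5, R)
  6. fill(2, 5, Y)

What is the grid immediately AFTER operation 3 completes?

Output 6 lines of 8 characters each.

Answer: KKKKKKKK
KKKWWKKK
KKKWWKKG
KKKWWWKG
KKKKKKKK
KKKWKKKK

Derivation:
After op 1 paint(4,6,K):
KKKKKKKK
KKKWWKKK
KKKWWKKG
KKKWWKKG
KKKKKKKK
KKKKKKKK
After op 2 paint(3,5,W):
KKKKKKKK
KKKWWKKK
KKKWWKKG
KKKWWWKG
KKKKKKKK
KKKKKKKK
After op 3 paint(5,3,W):
KKKKKKKK
KKKWWKKK
KKKWWKKG
KKKWWWKG
KKKKKKKK
KKKWKKKK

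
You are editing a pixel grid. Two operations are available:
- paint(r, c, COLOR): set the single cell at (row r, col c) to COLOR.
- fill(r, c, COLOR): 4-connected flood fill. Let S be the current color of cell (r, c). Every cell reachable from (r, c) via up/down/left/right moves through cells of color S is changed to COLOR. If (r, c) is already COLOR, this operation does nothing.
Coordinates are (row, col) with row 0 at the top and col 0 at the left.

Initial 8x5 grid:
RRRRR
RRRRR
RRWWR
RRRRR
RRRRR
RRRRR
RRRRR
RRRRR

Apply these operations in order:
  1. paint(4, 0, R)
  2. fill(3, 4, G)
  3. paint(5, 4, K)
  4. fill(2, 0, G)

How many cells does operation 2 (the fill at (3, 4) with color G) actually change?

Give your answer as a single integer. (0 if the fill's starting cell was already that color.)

After op 1 paint(4,0,R):
RRRRR
RRRRR
RRWWR
RRRRR
RRRRR
RRRRR
RRRRR
RRRRR
After op 2 fill(3,4,G) [38 cells changed]:
GGGGG
GGGGG
GGWWG
GGGGG
GGGGG
GGGGG
GGGGG
GGGGG

Answer: 38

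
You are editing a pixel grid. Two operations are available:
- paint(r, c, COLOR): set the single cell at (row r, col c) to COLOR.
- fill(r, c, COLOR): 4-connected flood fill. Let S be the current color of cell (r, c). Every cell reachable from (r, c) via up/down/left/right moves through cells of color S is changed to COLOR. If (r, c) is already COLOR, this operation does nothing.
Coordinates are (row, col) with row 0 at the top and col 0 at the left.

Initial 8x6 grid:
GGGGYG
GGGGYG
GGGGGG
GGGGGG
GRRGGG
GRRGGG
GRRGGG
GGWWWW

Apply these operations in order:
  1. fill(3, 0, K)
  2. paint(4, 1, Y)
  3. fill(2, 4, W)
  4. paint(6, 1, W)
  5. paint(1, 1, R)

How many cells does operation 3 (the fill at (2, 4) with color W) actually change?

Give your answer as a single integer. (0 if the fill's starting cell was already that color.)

Answer: 36

Derivation:
After op 1 fill(3,0,K) [36 cells changed]:
KKKKYK
KKKKYK
KKKKKK
KKKKKK
KRRKKK
KRRKKK
KRRKKK
KKWWWW
After op 2 paint(4,1,Y):
KKKKYK
KKKKYK
KKKKKK
KKKKKK
KYRKKK
KRRKKK
KRRKKK
KKWWWW
After op 3 fill(2,4,W) [36 cells changed]:
WWWWYW
WWWWYW
WWWWWW
WWWWWW
WYRWWW
WRRWWW
WRRWWW
WWWWWW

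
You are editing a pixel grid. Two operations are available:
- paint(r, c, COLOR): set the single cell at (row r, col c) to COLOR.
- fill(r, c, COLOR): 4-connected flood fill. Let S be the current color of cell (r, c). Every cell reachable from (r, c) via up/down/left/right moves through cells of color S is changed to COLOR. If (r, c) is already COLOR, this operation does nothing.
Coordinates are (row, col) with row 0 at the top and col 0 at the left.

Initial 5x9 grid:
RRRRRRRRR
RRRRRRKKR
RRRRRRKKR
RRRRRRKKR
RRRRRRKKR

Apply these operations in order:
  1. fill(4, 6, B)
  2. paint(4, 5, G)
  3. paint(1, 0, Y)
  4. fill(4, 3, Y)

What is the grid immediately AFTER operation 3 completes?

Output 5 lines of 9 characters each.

After op 1 fill(4,6,B) [8 cells changed]:
RRRRRRRRR
RRRRRRBBR
RRRRRRBBR
RRRRRRBBR
RRRRRRBBR
After op 2 paint(4,5,G):
RRRRRRRRR
RRRRRRBBR
RRRRRRBBR
RRRRRRBBR
RRRRRGBBR
After op 3 paint(1,0,Y):
RRRRRRRRR
YRRRRRBBR
RRRRRRBBR
RRRRRRBBR
RRRRRGBBR

Answer: RRRRRRRRR
YRRRRRBBR
RRRRRRBBR
RRRRRRBBR
RRRRRGBBR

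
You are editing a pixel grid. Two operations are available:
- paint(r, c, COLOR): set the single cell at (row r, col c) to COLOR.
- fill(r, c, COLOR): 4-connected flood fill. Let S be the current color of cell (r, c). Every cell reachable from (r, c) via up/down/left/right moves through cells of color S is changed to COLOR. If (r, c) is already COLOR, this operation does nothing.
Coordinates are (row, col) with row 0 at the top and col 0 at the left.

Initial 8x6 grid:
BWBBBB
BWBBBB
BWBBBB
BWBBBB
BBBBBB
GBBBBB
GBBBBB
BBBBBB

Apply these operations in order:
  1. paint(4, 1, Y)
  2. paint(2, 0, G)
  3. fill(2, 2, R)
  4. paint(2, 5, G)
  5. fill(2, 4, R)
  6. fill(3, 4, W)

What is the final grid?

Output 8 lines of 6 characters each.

After op 1 paint(4,1,Y):
BWBBBB
BWBBBB
BWBBBB
BWBBBB
BYBBBB
GBBBBB
GBBBBB
BBBBBB
After op 2 paint(2,0,G):
BWBBBB
BWBBBB
GWBBBB
BWBBBB
BYBBBB
GBBBBB
GBBBBB
BBBBBB
After op 3 fill(2,2,R) [36 cells changed]:
BWRRRR
BWRRRR
GWRRRR
BWRRRR
BYRRRR
GRRRRR
GRRRRR
RRRRRR
After op 4 paint(2,5,G):
BWRRRR
BWRRRR
GWRRRG
BWRRRR
BYRRRR
GRRRRR
GRRRRR
RRRRRR
After op 5 fill(2,4,R) [0 cells changed]:
BWRRRR
BWRRRR
GWRRRG
BWRRRR
BYRRRR
GRRRRR
GRRRRR
RRRRRR
After op 6 fill(3,4,W) [35 cells changed]:
BWWWWW
BWWWWW
GWWWWG
BWWWWW
BYWWWW
GWWWWW
GWWWWW
WWWWWW

Answer: BWWWWW
BWWWWW
GWWWWG
BWWWWW
BYWWWW
GWWWWW
GWWWWW
WWWWWW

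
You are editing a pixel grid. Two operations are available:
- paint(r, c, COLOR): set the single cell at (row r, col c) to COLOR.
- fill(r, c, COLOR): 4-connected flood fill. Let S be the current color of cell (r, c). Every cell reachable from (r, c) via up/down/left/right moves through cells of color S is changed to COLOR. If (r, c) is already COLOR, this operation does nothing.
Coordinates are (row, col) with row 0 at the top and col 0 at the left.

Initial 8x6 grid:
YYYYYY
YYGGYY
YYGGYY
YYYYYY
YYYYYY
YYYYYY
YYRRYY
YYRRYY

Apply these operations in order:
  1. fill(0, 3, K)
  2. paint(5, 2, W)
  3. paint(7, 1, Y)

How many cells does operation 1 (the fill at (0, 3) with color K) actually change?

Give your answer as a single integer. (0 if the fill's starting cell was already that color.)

After op 1 fill(0,3,K) [40 cells changed]:
KKKKKK
KKGGKK
KKGGKK
KKKKKK
KKKKKK
KKKKKK
KKRRKK
KKRRKK

Answer: 40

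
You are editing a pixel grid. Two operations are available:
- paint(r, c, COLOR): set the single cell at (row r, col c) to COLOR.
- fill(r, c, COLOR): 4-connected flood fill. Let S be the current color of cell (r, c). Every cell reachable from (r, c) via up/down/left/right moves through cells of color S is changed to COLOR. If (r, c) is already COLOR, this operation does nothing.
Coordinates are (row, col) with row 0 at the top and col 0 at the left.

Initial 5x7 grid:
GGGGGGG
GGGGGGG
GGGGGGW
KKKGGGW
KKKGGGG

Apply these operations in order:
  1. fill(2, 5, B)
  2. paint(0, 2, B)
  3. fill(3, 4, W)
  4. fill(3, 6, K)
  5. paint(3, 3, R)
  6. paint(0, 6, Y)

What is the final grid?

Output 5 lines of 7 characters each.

After op 1 fill(2,5,B) [27 cells changed]:
BBBBBBB
BBBBBBB
BBBBBBW
KKKBBBW
KKKBBBB
After op 2 paint(0,2,B):
BBBBBBB
BBBBBBB
BBBBBBW
KKKBBBW
KKKBBBB
After op 3 fill(3,4,W) [27 cells changed]:
WWWWWWW
WWWWWWW
WWWWWWW
KKKWWWW
KKKWWWW
After op 4 fill(3,6,K) [29 cells changed]:
KKKKKKK
KKKKKKK
KKKKKKK
KKKKKKK
KKKKKKK
After op 5 paint(3,3,R):
KKKKKKK
KKKKKKK
KKKKKKK
KKKRKKK
KKKKKKK
After op 6 paint(0,6,Y):
KKKKKKY
KKKKKKK
KKKKKKK
KKKRKKK
KKKKKKK

Answer: KKKKKKY
KKKKKKK
KKKKKKK
KKKRKKK
KKKKKKK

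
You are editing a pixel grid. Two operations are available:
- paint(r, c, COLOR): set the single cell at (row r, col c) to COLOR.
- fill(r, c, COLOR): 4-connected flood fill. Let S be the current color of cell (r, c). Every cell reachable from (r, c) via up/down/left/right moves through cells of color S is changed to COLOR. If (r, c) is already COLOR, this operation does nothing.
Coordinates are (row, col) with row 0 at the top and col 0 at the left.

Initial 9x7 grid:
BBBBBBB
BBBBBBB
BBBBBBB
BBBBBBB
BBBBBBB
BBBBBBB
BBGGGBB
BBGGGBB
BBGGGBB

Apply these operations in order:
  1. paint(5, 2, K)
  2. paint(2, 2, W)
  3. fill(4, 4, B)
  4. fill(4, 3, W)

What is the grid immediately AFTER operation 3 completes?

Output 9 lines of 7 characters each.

After op 1 paint(5,2,K):
BBBBBBB
BBBBBBB
BBBBBBB
BBBBBBB
BBBBBBB
BBKBBBB
BBGGGBB
BBGGGBB
BBGGGBB
After op 2 paint(2,2,W):
BBBBBBB
BBBBBBB
BBWBBBB
BBBBBBB
BBBBBBB
BBKBBBB
BBGGGBB
BBGGGBB
BBGGGBB
After op 3 fill(4,4,B) [0 cells changed]:
BBBBBBB
BBBBBBB
BBWBBBB
BBBBBBB
BBBBBBB
BBKBBBB
BBGGGBB
BBGGGBB
BBGGGBB

Answer: BBBBBBB
BBBBBBB
BBWBBBB
BBBBBBB
BBBBBBB
BBKBBBB
BBGGGBB
BBGGGBB
BBGGGBB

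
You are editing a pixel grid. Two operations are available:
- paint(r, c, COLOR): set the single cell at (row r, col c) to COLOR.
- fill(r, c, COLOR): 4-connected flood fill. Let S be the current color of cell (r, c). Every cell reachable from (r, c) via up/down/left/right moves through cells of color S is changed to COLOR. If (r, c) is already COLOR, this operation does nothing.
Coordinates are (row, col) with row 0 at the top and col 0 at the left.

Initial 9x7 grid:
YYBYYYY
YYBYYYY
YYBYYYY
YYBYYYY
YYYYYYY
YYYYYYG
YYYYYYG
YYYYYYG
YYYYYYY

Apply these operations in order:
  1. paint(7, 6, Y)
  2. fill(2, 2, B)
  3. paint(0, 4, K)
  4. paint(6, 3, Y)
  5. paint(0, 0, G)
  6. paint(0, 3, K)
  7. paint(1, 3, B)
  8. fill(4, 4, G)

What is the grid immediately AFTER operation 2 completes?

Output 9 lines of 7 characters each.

Answer: YYBYYYY
YYBYYYY
YYBYYYY
YYBYYYY
YYYYYYY
YYYYYYG
YYYYYYG
YYYYYYY
YYYYYYY

Derivation:
After op 1 paint(7,6,Y):
YYBYYYY
YYBYYYY
YYBYYYY
YYBYYYY
YYYYYYY
YYYYYYG
YYYYYYG
YYYYYYY
YYYYYYY
After op 2 fill(2,2,B) [0 cells changed]:
YYBYYYY
YYBYYYY
YYBYYYY
YYBYYYY
YYYYYYY
YYYYYYG
YYYYYYG
YYYYYYY
YYYYYYY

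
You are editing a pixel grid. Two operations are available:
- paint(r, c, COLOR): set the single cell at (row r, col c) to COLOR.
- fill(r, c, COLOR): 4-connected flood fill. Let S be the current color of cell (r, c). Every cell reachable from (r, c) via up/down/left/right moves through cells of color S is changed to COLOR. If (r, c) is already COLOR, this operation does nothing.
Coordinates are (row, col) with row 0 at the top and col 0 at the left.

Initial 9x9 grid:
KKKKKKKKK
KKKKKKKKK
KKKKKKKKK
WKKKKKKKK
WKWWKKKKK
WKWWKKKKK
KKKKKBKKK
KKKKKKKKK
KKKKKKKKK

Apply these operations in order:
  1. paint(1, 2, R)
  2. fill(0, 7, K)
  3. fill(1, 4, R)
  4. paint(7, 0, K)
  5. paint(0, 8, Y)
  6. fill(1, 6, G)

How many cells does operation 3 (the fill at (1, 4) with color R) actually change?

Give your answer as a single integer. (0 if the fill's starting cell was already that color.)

After op 1 paint(1,2,R):
KKKKKKKKK
KKRKKKKKK
KKKKKKKKK
WKKKKKKKK
WKWWKKKKK
WKWWKKKKK
KKKKKBKKK
KKKKKKKKK
KKKKKKKKK
After op 2 fill(0,7,K) [0 cells changed]:
KKKKKKKKK
KKRKKKKKK
KKKKKKKKK
WKKKKKKKK
WKWWKKKKK
WKWWKKKKK
KKKKKBKKK
KKKKKKKKK
KKKKKKKKK
After op 3 fill(1,4,R) [72 cells changed]:
RRRRRRRRR
RRRRRRRRR
RRRRRRRRR
WRRRRRRRR
WRWWRRRRR
WRWWRRRRR
RRRRRBRRR
RRRRRRRRR
RRRRRRRRR

Answer: 72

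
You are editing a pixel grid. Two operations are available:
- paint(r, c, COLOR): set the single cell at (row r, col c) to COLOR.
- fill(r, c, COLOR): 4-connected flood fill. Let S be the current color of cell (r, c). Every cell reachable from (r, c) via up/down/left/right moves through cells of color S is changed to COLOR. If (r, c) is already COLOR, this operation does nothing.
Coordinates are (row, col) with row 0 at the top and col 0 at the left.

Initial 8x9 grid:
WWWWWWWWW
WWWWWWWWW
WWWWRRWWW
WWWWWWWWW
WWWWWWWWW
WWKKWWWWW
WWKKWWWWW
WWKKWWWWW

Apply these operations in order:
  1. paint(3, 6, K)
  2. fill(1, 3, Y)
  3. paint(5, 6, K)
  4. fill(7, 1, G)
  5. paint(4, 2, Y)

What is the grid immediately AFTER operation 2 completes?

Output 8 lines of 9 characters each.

After op 1 paint(3,6,K):
WWWWWWWWW
WWWWWWWWW
WWWWRRWWW
WWWWWWKWW
WWWWWWWWW
WWKKWWWWW
WWKKWWWWW
WWKKWWWWW
After op 2 fill(1,3,Y) [63 cells changed]:
YYYYYYYYY
YYYYYYYYY
YYYYRRYYY
YYYYYYKYY
YYYYYYYYY
YYKKYYYYY
YYKKYYYYY
YYKKYYYYY

Answer: YYYYYYYYY
YYYYYYYYY
YYYYRRYYY
YYYYYYKYY
YYYYYYYYY
YYKKYYYYY
YYKKYYYYY
YYKKYYYYY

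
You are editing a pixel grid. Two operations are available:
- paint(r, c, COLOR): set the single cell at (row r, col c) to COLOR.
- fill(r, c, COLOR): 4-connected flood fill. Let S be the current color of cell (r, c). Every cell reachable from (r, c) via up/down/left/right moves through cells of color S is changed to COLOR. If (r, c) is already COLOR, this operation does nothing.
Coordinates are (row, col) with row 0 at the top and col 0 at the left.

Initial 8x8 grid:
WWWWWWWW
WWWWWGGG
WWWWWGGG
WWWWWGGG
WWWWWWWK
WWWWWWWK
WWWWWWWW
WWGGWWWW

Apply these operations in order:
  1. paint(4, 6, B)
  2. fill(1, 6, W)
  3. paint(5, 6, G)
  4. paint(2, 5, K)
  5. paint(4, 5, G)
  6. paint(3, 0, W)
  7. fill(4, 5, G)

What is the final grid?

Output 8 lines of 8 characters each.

After op 1 paint(4,6,B):
WWWWWWWW
WWWWWGGG
WWWWWGGG
WWWWWGGG
WWWWWWBK
WWWWWWWK
WWWWWWWW
WWGGWWWW
After op 2 fill(1,6,W) [9 cells changed]:
WWWWWWWW
WWWWWWWW
WWWWWWWW
WWWWWWWW
WWWWWWBK
WWWWWWWK
WWWWWWWW
WWGGWWWW
After op 3 paint(5,6,G):
WWWWWWWW
WWWWWWWW
WWWWWWWW
WWWWWWWW
WWWWWWBK
WWWWWWGK
WWWWWWWW
WWGGWWWW
After op 4 paint(2,5,K):
WWWWWWWW
WWWWWWWW
WWWWWKWW
WWWWWWWW
WWWWWWBK
WWWWWWGK
WWWWWWWW
WWGGWWWW
After op 5 paint(4,5,G):
WWWWWWWW
WWWWWWWW
WWWWWKWW
WWWWWWWW
WWWWWGBK
WWWWWWGK
WWWWWWWW
WWGGWWWW
After op 6 paint(3,0,W):
WWWWWWWW
WWWWWWWW
WWWWWKWW
WWWWWWWW
WWWWWGBK
WWWWWWGK
WWWWWWWW
WWGGWWWW
After op 7 fill(4,5,G) [0 cells changed]:
WWWWWWWW
WWWWWWWW
WWWWWKWW
WWWWWWWW
WWWWWGBK
WWWWWWGK
WWWWWWWW
WWGGWWWW

Answer: WWWWWWWW
WWWWWWWW
WWWWWKWW
WWWWWWWW
WWWWWGBK
WWWWWWGK
WWWWWWWW
WWGGWWWW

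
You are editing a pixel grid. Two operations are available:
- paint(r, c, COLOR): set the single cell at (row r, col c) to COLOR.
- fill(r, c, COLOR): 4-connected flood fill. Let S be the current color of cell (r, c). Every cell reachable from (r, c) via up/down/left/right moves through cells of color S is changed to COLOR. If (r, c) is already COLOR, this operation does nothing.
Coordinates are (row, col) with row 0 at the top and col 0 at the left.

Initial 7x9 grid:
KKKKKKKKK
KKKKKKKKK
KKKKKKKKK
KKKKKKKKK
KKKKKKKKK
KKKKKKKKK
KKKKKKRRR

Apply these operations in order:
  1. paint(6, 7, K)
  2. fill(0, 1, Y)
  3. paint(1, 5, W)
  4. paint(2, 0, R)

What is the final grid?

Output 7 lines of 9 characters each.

Answer: YYYYYYYYY
YYYYYWYYY
RYYYYYYYY
YYYYYYYYY
YYYYYYYYY
YYYYYYYYY
YYYYYYRYR

Derivation:
After op 1 paint(6,7,K):
KKKKKKKKK
KKKKKKKKK
KKKKKKKKK
KKKKKKKKK
KKKKKKKKK
KKKKKKKKK
KKKKKKRKR
After op 2 fill(0,1,Y) [61 cells changed]:
YYYYYYYYY
YYYYYYYYY
YYYYYYYYY
YYYYYYYYY
YYYYYYYYY
YYYYYYYYY
YYYYYYRYR
After op 3 paint(1,5,W):
YYYYYYYYY
YYYYYWYYY
YYYYYYYYY
YYYYYYYYY
YYYYYYYYY
YYYYYYYYY
YYYYYYRYR
After op 4 paint(2,0,R):
YYYYYYYYY
YYYYYWYYY
RYYYYYYYY
YYYYYYYYY
YYYYYYYYY
YYYYYYYYY
YYYYYYRYR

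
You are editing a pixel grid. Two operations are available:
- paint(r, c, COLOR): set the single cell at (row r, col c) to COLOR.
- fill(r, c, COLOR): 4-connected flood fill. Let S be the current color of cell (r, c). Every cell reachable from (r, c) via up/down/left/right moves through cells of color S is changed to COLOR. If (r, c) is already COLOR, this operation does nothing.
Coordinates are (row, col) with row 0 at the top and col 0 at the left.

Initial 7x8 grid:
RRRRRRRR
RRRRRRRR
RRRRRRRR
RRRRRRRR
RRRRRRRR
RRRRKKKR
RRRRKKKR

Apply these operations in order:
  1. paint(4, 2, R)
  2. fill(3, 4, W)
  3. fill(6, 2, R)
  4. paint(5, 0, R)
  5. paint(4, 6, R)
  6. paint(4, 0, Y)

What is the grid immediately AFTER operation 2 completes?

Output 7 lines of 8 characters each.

Answer: WWWWWWWW
WWWWWWWW
WWWWWWWW
WWWWWWWW
WWWWWWWW
WWWWKKKW
WWWWKKKW

Derivation:
After op 1 paint(4,2,R):
RRRRRRRR
RRRRRRRR
RRRRRRRR
RRRRRRRR
RRRRRRRR
RRRRKKKR
RRRRKKKR
After op 2 fill(3,4,W) [50 cells changed]:
WWWWWWWW
WWWWWWWW
WWWWWWWW
WWWWWWWW
WWWWWWWW
WWWWKKKW
WWWWKKKW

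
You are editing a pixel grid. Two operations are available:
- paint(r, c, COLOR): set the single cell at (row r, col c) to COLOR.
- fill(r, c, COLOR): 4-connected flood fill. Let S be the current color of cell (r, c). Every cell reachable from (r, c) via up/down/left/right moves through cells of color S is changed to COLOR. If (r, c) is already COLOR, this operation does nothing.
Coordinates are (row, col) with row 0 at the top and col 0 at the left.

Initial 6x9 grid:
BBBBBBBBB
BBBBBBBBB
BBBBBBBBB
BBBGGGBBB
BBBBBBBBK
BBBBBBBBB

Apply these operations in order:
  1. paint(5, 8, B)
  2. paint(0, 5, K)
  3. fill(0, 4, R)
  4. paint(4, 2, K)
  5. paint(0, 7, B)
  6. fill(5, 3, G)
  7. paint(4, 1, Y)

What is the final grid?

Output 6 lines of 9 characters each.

After op 1 paint(5,8,B):
BBBBBBBBB
BBBBBBBBB
BBBBBBBBB
BBBGGGBBB
BBBBBBBBK
BBBBBBBBB
After op 2 paint(0,5,K):
BBBBBKBBB
BBBBBBBBB
BBBBBBBBB
BBBGGGBBB
BBBBBBBBK
BBBBBBBBB
After op 3 fill(0,4,R) [49 cells changed]:
RRRRRKRRR
RRRRRRRRR
RRRRRRRRR
RRRGGGRRR
RRRRRRRRK
RRRRRRRRR
After op 4 paint(4,2,K):
RRRRRKRRR
RRRRRRRRR
RRRRRRRRR
RRRGGGRRR
RRKRRRRRK
RRRRRRRRR
After op 5 paint(0,7,B):
RRRRRKRBR
RRRRRRRRR
RRRRRRRRR
RRRGGGRRR
RRKRRRRRK
RRRRRRRRR
After op 6 fill(5,3,G) [47 cells changed]:
GGGGGKGBG
GGGGGGGGG
GGGGGGGGG
GGGGGGGGG
GGKGGGGGK
GGGGGGGGG
After op 7 paint(4,1,Y):
GGGGGKGBG
GGGGGGGGG
GGGGGGGGG
GGGGGGGGG
GYKGGGGGK
GGGGGGGGG

Answer: GGGGGKGBG
GGGGGGGGG
GGGGGGGGG
GGGGGGGGG
GYKGGGGGK
GGGGGGGGG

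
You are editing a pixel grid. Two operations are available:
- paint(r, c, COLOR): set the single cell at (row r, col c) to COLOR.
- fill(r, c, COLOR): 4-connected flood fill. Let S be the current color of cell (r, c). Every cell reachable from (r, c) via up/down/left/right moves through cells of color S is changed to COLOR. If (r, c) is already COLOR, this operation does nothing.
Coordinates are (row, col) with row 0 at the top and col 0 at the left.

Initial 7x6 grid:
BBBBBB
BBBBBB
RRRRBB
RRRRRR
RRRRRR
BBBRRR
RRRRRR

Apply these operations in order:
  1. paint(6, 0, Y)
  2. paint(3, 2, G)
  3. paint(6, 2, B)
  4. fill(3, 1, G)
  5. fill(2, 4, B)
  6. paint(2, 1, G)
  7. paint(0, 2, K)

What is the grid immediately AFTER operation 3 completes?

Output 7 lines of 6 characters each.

After op 1 paint(6,0,Y):
BBBBBB
BBBBBB
RRRRBB
RRRRRR
RRRRRR
BBBRRR
YRRRRR
After op 2 paint(3,2,G):
BBBBBB
BBBBBB
RRRRBB
RRGRRR
RRRRRR
BBBRRR
YRRRRR
After op 3 paint(6,2,B):
BBBBBB
BBBBBB
RRRRBB
RRGRRR
RRRRRR
BBBRRR
YRBRRR

Answer: BBBBBB
BBBBBB
RRRRBB
RRGRRR
RRRRRR
BBBRRR
YRBRRR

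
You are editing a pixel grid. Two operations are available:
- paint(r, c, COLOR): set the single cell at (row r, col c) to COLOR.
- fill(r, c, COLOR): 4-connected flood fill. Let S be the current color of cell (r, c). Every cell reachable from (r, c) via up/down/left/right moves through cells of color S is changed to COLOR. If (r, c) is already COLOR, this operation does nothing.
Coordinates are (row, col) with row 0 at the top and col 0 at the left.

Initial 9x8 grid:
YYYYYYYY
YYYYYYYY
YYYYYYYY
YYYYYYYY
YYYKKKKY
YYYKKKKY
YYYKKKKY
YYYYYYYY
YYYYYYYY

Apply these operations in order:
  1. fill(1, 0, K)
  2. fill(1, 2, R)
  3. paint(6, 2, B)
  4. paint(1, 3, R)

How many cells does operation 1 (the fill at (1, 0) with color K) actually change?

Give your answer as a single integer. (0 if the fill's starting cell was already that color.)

Answer: 60

Derivation:
After op 1 fill(1,0,K) [60 cells changed]:
KKKKKKKK
KKKKKKKK
KKKKKKKK
KKKKKKKK
KKKKKKKK
KKKKKKKK
KKKKKKKK
KKKKKKKK
KKKKKKKK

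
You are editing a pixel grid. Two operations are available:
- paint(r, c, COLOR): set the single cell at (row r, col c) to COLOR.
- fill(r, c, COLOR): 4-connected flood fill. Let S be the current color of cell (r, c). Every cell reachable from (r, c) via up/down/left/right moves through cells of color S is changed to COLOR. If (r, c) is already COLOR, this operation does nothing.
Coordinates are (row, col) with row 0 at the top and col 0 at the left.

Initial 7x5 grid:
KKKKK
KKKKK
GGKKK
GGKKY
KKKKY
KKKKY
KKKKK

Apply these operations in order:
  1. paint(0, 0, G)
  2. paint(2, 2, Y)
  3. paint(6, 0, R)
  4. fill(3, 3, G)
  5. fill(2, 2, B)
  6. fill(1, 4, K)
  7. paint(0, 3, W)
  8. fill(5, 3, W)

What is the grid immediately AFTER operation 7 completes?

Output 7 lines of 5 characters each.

After op 1 paint(0,0,G):
GKKKK
KKKKK
GGKKK
GGKKY
KKKKY
KKKKY
KKKKK
After op 2 paint(2,2,Y):
GKKKK
KKKKK
GGYKK
GGKKY
KKKKY
KKKKY
KKKKK
After op 3 paint(6,0,R):
GKKKK
KKKKK
GGYKK
GGKKY
KKKKY
KKKKY
RKKKK
After op 4 fill(3,3,G) [25 cells changed]:
GGGGG
GGGGG
GGYGG
GGGGY
GGGGY
GGGGY
RGGGG
After op 5 fill(2,2,B) [1 cells changed]:
GGGGG
GGGGG
GGBGG
GGGGY
GGGGY
GGGGY
RGGGG
After op 6 fill(1,4,K) [30 cells changed]:
KKKKK
KKKKK
KKBKK
KKKKY
KKKKY
KKKKY
RKKKK
After op 7 paint(0,3,W):
KKKWK
KKKKK
KKBKK
KKKKY
KKKKY
KKKKY
RKKKK

Answer: KKKWK
KKKKK
KKBKK
KKKKY
KKKKY
KKKKY
RKKKK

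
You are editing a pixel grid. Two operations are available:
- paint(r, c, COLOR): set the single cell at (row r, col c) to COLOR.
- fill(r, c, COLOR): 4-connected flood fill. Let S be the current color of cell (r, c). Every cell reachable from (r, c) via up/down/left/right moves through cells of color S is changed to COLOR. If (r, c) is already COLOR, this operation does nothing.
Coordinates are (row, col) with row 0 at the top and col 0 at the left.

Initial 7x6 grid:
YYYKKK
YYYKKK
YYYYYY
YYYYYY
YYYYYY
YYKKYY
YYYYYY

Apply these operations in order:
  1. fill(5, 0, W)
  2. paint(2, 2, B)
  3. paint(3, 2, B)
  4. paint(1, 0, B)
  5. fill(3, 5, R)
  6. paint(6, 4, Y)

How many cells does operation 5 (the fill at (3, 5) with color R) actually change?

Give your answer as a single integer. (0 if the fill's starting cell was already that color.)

Answer: 31

Derivation:
After op 1 fill(5,0,W) [34 cells changed]:
WWWKKK
WWWKKK
WWWWWW
WWWWWW
WWWWWW
WWKKWW
WWWWWW
After op 2 paint(2,2,B):
WWWKKK
WWWKKK
WWBWWW
WWWWWW
WWWWWW
WWKKWW
WWWWWW
After op 3 paint(3,2,B):
WWWKKK
WWWKKK
WWBWWW
WWBWWW
WWWWWW
WWKKWW
WWWWWW
After op 4 paint(1,0,B):
WWWKKK
BWWKKK
WWBWWW
WWBWWW
WWWWWW
WWKKWW
WWWWWW
After op 5 fill(3,5,R) [31 cells changed]:
RRRKKK
BRRKKK
RRBRRR
RRBRRR
RRRRRR
RRKKRR
RRRRRR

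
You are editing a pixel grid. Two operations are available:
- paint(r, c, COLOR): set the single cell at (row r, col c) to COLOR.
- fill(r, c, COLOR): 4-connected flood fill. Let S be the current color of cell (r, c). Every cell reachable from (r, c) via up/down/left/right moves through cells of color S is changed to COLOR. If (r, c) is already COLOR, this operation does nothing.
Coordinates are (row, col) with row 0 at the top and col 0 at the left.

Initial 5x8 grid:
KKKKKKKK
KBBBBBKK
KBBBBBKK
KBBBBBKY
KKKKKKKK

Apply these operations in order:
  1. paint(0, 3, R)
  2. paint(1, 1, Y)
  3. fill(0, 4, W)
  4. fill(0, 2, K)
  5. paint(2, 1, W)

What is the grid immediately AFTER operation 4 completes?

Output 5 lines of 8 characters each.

Answer: KKKRKKKK
KYBBBBKK
KBBBBBKK
KBBBBBKY
KKKKKKKK

Derivation:
After op 1 paint(0,3,R):
KKKRKKKK
KBBBBBKK
KBBBBBKK
KBBBBBKY
KKKKKKKK
After op 2 paint(1,1,Y):
KKKRKKKK
KYBBBBKK
KBBBBBKK
KBBBBBKY
KKKKKKKK
After op 3 fill(0,4,W) [23 cells changed]:
WWWRWWWW
WYBBBBWW
WBBBBBWW
WBBBBBWY
WWWWWWWW
After op 4 fill(0,2,K) [23 cells changed]:
KKKRKKKK
KYBBBBKK
KBBBBBKK
KBBBBBKY
KKKKKKKK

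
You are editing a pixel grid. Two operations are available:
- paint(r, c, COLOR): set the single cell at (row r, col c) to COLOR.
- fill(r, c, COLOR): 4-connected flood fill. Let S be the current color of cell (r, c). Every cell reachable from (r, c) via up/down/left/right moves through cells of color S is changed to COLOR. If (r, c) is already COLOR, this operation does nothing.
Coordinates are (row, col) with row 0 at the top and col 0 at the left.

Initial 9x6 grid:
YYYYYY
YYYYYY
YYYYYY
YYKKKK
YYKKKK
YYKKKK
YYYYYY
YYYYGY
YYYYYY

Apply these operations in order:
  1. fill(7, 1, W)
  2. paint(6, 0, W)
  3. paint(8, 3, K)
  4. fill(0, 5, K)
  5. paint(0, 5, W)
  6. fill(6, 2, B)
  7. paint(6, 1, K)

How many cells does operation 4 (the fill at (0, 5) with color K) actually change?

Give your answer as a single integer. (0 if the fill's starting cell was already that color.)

After op 1 fill(7,1,W) [41 cells changed]:
WWWWWW
WWWWWW
WWWWWW
WWKKKK
WWKKKK
WWKKKK
WWWWWW
WWWWGW
WWWWWW
After op 2 paint(6,0,W):
WWWWWW
WWWWWW
WWWWWW
WWKKKK
WWKKKK
WWKKKK
WWWWWW
WWWWGW
WWWWWW
After op 3 paint(8,3,K):
WWWWWW
WWWWWW
WWWWWW
WWKKKK
WWKKKK
WWKKKK
WWWWWW
WWWWGW
WWWKWW
After op 4 fill(0,5,K) [40 cells changed]:
KKKKKK
KKKKKK
KKKKKK
KKKKKK
KKKKKK
KKKKKK
KKKKKK
KKKKGK
KKKKKK

Answer: 40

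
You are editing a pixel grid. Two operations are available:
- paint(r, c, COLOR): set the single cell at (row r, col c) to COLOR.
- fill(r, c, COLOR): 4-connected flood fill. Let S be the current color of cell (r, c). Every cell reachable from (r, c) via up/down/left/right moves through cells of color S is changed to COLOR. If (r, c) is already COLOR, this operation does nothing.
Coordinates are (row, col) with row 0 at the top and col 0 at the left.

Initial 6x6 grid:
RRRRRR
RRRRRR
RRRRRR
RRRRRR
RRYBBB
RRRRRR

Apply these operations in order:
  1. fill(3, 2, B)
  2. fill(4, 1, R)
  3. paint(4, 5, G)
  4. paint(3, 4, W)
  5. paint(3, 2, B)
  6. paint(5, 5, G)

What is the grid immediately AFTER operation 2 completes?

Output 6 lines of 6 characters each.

Answer: RRRRRR
RRRRRR
RRRRRR
RRRRRR
RRYRRR
RRRRRR

Derivation:
After op 1 fill(3,2,B) [32 cells changed]:
BBBBBB
BBBBBB
BBBBBB
BBBBBB
BBYBBB
BBBBBB
After op 2 fill(4,1,R) [35 cells changed]:
RRRRRR
RRRRRR
RRRRRR
RRRRRR
RRYRRR
RRRRRR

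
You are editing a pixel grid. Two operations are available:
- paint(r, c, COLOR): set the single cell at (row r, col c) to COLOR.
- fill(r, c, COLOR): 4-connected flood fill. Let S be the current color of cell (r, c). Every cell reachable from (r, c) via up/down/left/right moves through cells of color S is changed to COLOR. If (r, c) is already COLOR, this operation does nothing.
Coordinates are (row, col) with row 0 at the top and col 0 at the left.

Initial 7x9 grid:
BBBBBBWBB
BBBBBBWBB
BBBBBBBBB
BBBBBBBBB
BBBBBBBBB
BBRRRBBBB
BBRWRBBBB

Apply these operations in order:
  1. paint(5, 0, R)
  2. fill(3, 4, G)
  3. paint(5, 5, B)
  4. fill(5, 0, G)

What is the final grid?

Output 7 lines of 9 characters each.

Answer: GGGGGGWGG
GGGGGGWGG
GGGGGGGGG
GGGGGGGGG
GGGGGGGGG
GGRRRBGGG
GGRWRGGGG

Derivation:
After op 1 paint(5,0,R):
BBBBBBWBB
BBBBBBWBB
BBBBBBBBB
BBBBBBBBB
BBBBBBBBB
RBRRRBBBB
BBRWRBBBB
After op 2 fill(3,4,G) [54 cells changed]:
GGGGGGWGG
GGGGGGWGG
GGGGGGGGG
GGGGGGGGG
GGGGGGGGG
RGRRRGGGG
GGRWRGGGG
After op 3 paint(5,5,B):
GGGGGGWGG
GGGGGGWGG
GGGGGGGGG
GGGGGGGGG
GGGGGGGGG
RGRRRBGGG
GGRWRGGGG
After op 4 fill(5,0,G) [1 cells changed]:
GGGGGGWGG
GGGGGGWGG
GGGGGGGGG
GGGGGGGGG
GGGGGGGGG
GGRRRBGGG
GGRWRGGGG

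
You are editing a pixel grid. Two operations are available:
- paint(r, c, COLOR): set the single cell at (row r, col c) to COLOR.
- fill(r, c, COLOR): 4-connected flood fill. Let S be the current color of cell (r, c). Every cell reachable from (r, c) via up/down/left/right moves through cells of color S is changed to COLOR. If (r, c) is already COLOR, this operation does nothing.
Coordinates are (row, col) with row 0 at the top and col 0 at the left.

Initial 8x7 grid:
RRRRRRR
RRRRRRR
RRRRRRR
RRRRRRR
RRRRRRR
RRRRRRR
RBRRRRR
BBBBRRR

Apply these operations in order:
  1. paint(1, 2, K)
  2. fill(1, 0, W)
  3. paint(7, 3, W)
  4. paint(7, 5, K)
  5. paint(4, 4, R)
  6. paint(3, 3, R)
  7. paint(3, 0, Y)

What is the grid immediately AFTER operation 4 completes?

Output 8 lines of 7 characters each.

After op 1 paint(1,2,K):
RRRRRRR
RRKRRRR
RRRRRRR
RRRRRRR
RRRRRRR
RRRRRRR
RBRRRRR
BBBBRRR
After op 2 fill(1,0,W) [50 cells changed]:
WWWWWWW
WWKWWWW
WWWWWWW
WWWWWWW
WWWWWWW
WWWWWWW
WBWWWWW
BBBBWWW
After op 3 paint(7,3,W):
WWWWWWW
WWKWWWW
WWWWWWW
WWWWWWW
WWWWWWW
WWWWWWW
WBWWWWW
BBBWWWW
After op 4 paint(7,5,K):
WWWWWWW
WWKWWWW
WWWWWWW
WWWWWWW
WWWWWWW
WWWWWWW
WBWWWWW
BBBWWKW

Answer: WWWWWWW
WWKWWWW
WWWWWWW
WWWWWWW
WWWWWWW
WWWWWWW
WBWWWWW
BBBWWKW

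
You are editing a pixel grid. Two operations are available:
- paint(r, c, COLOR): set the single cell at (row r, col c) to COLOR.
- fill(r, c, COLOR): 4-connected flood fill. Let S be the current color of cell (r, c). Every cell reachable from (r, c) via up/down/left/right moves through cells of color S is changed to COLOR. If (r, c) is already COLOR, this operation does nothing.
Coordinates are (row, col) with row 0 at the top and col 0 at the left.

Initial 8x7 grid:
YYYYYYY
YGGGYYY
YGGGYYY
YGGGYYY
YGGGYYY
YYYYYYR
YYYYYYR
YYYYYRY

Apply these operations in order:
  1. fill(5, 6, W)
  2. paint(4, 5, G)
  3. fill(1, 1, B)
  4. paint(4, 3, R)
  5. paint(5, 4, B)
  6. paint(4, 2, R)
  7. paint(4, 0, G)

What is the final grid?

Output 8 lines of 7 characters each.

After op 1 fill(5,6,W) [2 cells changed]:
YYYYYYY
YGGGYYY
YGGGYYY
YGGGYYY
YGGGYYY
YYYYYYW
YYYYYYW
YYYYYRY
After op 2 paint(4,5,G):
YYYYYYY
YGGGYYY
YGGGYYY
YGGGYYY
YGGGYGY
YYYYYYW
YYYYYYW
YYYYYRY
After op 3 fill(1,1,B) [12 cells changed]:
YYYYYYY
YBBBYYY
YBBBYYY
YBBBYYY
YBBBYGY
YYYYYYW
YYYYYYW
YYYYYRY
After op 4 paint(4,3,R):
YYYYYYY
YBBBYYY
YBBBYYY
YBBBYYY
YBBRYGY
YYYYYYW
YYYYYYW
YYYYYRY
After op 5 paint(5,4,B):
YYYYYYY
YBBBYYY
YBBBYYY
YBBBYYY
YBBRYGY
YYYYBYW
YYYYYYW
YYYYYRY
After op 6 paint(4,2,R):
YYYYYYY
YBBBYYY
YBBBYYY
YBBBYYY
YBRRYGY
YYYYBYW
YYYYYYW
YYYYYRY
After op 7 paint(4,0,G):
YYYYYYY
YBBBYYY
YBBBYYY
YBBBYYY
GBRRYGY
YYYYBYW
YYYYYYW
YYYYYRY

Answer: YYYYYYY
YBBBYYY
YBBBYYY
YBBBYYY
GBRRYGY
YYYYBYW
YYYYYYW
YYYYYRY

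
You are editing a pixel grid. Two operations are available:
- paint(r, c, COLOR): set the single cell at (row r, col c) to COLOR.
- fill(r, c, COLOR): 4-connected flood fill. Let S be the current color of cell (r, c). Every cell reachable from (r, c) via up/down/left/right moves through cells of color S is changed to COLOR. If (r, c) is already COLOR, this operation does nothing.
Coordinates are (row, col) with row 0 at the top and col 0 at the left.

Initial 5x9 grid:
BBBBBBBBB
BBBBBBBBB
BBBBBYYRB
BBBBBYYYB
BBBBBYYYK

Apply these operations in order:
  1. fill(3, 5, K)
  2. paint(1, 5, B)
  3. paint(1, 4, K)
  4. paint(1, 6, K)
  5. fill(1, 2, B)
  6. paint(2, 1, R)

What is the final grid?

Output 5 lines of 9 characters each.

Answer: BBBBBBBBB
BBBBKBKBB
BRBBBKKRB
BBBBBKKKB
BBBBBKKKK

Derivation:
After op 1 fill(3,5,K) [8 cells changed]:
BBBBBBBBB
BBBBBBBBB
BBBBBKKRB
BBBBBKKKB
BBBBBKKKK
After op 2 paint(1,5,B):
BBBBBBBBB
BBBBBBBBB
BBBBBKKRB
BBBBBKKKB
BBBBBKKKK
After op 3 paint(1,4,K):
BBBBBBBBB
BBBBKBBBB
BBBBBKKRB
BBBBBKKKB
BBBBBKKKK
After op 4 paint(1,6,K):
BBBBBBBBB
BBBBKBKBB
BBBBBKKRB
BBBBBKKKB
BBBBBKKKK
After op 5 fill(1,2,B) [0 cells changed]:
BBBBBBBBB
BBBBKBKBB
BBBBBKKRB
BBBBBKKKB
BBBBBKKKK
After op 6 paint(2,1,R):
BBBBBBBBB
BBBBKBKBB
BRBBBKKRB
BBBBBKKKB
BBBBBKKKK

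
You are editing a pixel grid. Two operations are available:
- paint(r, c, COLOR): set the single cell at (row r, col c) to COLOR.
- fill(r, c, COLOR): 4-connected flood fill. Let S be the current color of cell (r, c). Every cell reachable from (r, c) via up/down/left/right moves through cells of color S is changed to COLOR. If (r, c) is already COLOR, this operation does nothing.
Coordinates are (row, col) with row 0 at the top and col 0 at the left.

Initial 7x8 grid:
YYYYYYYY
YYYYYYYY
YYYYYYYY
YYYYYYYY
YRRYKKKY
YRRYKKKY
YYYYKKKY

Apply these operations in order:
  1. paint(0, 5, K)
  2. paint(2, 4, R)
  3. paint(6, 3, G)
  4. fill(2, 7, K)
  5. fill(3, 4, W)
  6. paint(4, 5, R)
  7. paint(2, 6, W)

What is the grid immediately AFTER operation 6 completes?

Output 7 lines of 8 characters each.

After op 1 paint(0,5,K):
YYYYYKYY
YYYYYYYY
YYYYYYYY
YYYYYYYY
YRRYKKKY
YRRYKKKY
YYYYKKKY
After op 2 paint(2,4,R):
YYYYYKYY
YYYYYYYY
YYYYRYYY
YYYYYYYY
YRRYKKKY
YRRYKKKY
YYYYKKKY
After op 3 paint(6,3,G):
YYYYYKYY
YYYYYYYY
YYYYRYYY
YYYYYYYY
YRRYKKKY
YRRYKKKY
YYYGKKKY
After op 4 fill(2,7,K) [40 cells changed]:
KKKKKKKK
KKKKKKKK
KKKKRKKK
KKKKKKKK
KRRKKKKK
KRRKKKKK
KKKGKKKK
After op 5 fill(3,4,W) [50 cells changed]:
WWWWWWWW
WWWWWWWW
WWWWRWWW
WWWWWWWW
WRRWWWWW
WRRWWWWW
WWWGWWWW
After op 6 paint(4,5,R):
WWWWWWWW
WWWWWWWW
WWWWRWWW
WWWWWWWW
WRRWWRWW
WRRWWWWW
WWWGWWWW

Answer: WWWWWWWW
WWWWWWWW
WWWWRWWW
WWWWWWWW
WRRWWRWW
WRRWWWWW
WWWGWWWW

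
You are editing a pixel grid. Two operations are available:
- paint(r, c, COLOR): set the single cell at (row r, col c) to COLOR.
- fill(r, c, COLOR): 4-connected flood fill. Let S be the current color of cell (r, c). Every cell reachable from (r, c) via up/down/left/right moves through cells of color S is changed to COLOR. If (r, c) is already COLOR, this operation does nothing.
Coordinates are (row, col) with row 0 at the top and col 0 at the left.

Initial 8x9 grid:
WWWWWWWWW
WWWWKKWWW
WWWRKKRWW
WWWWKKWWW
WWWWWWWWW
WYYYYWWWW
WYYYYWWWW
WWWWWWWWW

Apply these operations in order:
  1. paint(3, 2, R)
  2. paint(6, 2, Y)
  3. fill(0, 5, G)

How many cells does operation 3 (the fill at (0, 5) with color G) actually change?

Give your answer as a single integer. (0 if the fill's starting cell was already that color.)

Answer: 55

Derivation:
After op 1 paint(3,2,R):
WWWWWWWWW
WWWWKKWWW
WWWRKKRWW
WWRWKKWWW
WWWWWWWWW
WYYYYWWWW
WYYYYWWWW
WWWWWWWWW
After op 2 paint(6,2,Y):
WWWWWWWWW
WWWWKKWWW
WWWRKKRWW
WWRWKKWWW
WWWWWWWWW
WYYYYWWWW
WYYYYWWWW
WWWWWWWWW
After op 3 fill(0,5,G) [55 cells changed]:
GGGGGGGGG
GGGGKKGGG
GGGRKKRGG
GGRGKKGGG
GGGGGGGGG
GYYYYGGGG
GYYYYGGGG
GGGGGGGGG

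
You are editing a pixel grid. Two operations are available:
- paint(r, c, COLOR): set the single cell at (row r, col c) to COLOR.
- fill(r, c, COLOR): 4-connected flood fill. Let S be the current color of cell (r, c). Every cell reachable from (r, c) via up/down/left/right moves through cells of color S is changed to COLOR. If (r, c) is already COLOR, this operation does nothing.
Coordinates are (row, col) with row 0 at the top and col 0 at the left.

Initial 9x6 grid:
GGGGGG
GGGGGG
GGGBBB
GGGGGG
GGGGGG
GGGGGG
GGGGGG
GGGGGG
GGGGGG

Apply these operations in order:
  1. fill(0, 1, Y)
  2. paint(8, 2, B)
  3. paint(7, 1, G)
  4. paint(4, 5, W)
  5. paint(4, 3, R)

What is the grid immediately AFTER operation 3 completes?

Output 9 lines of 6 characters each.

After op 1 fill(0,1,Y) [51 cells changed]:
YYYYYY
YYYYYY
YYYBBB
YYYYYY
YYYYYY
YYYYYY
YYYYYY
YYYYYY
YYYYYY
After op 2 paint(8,2,B):
YYYYYY
YYYYYY
YYYBBB
YYYYYY
YYYYYY
YYYYYY
YYYYYY
YYYYYY
YYBYYY
After op 3 paint(7,1,G):
YYYYYY
YYYYYY
YYYBBB
YYYYYY
YYYYYY
YYYYYY
YYYYYY
YGYYYY
YYBYYY

Answer: YYYYYY
YYYYYY
YYYBBB
YYYYYY
YYYYYY
YYYYYY
YYYYYY
YGYYYY
YYBYYY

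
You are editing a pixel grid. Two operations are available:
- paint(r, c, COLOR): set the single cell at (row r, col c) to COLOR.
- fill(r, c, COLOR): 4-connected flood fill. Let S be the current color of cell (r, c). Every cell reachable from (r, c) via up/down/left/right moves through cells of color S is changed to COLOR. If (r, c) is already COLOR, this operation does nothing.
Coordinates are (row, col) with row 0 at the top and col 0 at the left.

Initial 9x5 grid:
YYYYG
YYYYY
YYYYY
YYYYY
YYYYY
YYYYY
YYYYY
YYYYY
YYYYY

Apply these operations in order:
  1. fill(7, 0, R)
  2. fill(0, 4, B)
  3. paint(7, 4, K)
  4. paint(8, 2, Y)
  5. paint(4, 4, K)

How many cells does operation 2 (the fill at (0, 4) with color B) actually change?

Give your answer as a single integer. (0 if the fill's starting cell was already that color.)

Answer: 1

Derivation:
After op 1 fill(7,0,R) [44 cells changed]:
RRRRG
RRRRR
RRRRR
RRRRR
RRRRR
RRRRR
RRRRR
RRRRR
RRRRR
After op 2 fill(0,4,B) [1 cells changed]:
RRRRB
RRRRR
RRRRR
RRRRR
RRRRR
RRRRR
RRRRR
RRRRR
RRRRR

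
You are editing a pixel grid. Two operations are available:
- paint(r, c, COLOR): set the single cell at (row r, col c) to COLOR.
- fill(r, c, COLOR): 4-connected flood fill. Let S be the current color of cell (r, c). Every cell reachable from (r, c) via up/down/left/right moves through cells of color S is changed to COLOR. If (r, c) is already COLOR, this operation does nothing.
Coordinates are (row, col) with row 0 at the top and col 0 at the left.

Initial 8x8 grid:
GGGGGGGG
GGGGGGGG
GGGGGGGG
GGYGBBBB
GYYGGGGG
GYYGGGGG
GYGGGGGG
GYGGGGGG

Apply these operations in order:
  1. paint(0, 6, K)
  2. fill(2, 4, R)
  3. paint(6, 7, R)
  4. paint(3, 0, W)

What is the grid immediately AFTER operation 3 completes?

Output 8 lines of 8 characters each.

Answer: RRRRRRKR
RRRRRRRR
RRRRRRRR
RRYRBBBB
RYYRRRRR
RYYRRRRR
RYRRRRRR
RYRRRRRR

Derivation:
After op 1 paint(0,6,K):
GGGGGGKG
GGGGGGGG
GGGGGGGG
GGYGBBBB
GYYGGGGG
GYYGGGGG
GYGGGGGG
GYGGGGGG
After op 2 fill(2,4,R) [52 cells changed]:
RRRRRRKR
RRRRRRRR
RRRRRRRR
RRYRBBBB
RYYRRRRR
RYYRRRRR
RYRRRRRR
RYRRRRRR
After op 3 paint(6,7,R):
RRRRRRKR
RRRRRRRR
RRRRRRRR
RRYRBBBB
RYYRRRRR
RYYRRRRR
RYRRRRRR
RYRRRRRR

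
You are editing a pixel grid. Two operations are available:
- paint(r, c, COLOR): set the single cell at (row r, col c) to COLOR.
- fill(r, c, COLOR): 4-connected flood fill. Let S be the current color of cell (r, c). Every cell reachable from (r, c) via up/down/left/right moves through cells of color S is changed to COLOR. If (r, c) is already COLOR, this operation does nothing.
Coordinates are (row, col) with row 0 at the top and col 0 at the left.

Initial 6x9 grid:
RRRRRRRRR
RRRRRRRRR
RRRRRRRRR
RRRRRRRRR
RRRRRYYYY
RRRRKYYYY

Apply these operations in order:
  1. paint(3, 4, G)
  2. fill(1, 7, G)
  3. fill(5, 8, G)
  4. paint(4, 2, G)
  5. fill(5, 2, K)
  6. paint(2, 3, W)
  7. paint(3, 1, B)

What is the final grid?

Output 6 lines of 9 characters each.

Answer: KKKKKKKKK
KKKKKKKKK
KKKWKKKKK
KBKKKKKKK
KKKKKKKKK
KKKKKKKKK

Derivation:
After op 1 paint(3,4,G):
RRRRRRRRR
RRRRRRRRR
RRRRRRRRR
RRRRGRRRR
RRRRRYYYY
RRRRKYYYY
After op 2 fill(1,7,G) [44 cells changed]:
GGGGGGGGG
GGGGGGGGG
GGGGGGGGG
GGGGGGGGG
GGGGGYYYY
GGGGKYYYY
After op 3 fill(5,8,G) [8 cells changed]:
GGGGGGGGG
GGGGGGGGG
GGGGGGGGG
GGGGGGGGG
GGGGGGGGG
GGGGKGGGG
After op 4 paint(4,2,G):
GGGGGGGGG
GGGGGGGGG
GGGGGGGGG
GGGGGGGGG
GGGGGGGGG
GGGGKGGGG
After op 5 fill(5,2,K) [53 cells changed]:
KKKKKKKKK
KKKKKKKKK
KKKKKKKKK
KKKKKKKKK
KKKKKKKKK
KKKKKKKKK
After op 6 paint(2,3,W):
KKKKKKKKK
KKKKKKKKK
KKKWKKKKK
KKKKKKKKK
KKKKKKKKK
KKKKKKKKK
After op 7 paint(3,1,B):
KKKKKKKKK
KKKKKKKKK
KKKWKKKKK
KBKKKKKKK
KKKKKKKKK
KKKKKKKKK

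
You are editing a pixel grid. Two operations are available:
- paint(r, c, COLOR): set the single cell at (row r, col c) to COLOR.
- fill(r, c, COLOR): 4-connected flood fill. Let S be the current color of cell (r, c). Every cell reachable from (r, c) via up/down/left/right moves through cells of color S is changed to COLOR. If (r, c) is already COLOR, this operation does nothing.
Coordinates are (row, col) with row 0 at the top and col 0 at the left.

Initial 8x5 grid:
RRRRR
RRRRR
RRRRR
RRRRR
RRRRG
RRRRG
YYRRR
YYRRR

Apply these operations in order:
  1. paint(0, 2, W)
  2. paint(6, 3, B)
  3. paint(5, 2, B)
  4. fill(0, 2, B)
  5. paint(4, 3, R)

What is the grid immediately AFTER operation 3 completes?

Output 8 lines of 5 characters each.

Answer: RRWRR
RRRRR
RRRRR
RRRRR
RRRRG
RRBRG
YYRBR
YYRRR

Derivation:
After op 1 paint(0,2,W):
RRWRR
RRRRR
RRRRR
RRRRR
RRRRG
RRRRG
YYRRR
YYRRR
After op 2 paint(6,3,B):
RRWRR
RRRRR
RRRRR
RRRRR
RRRRG
RRRRG
YYRBR
YYRRR
After op 3 paint(5,2,B):
RRWRR
RRRRR
RRRRR
RRRRR
RRRRG
RRBRG
YYRBR
YYRRR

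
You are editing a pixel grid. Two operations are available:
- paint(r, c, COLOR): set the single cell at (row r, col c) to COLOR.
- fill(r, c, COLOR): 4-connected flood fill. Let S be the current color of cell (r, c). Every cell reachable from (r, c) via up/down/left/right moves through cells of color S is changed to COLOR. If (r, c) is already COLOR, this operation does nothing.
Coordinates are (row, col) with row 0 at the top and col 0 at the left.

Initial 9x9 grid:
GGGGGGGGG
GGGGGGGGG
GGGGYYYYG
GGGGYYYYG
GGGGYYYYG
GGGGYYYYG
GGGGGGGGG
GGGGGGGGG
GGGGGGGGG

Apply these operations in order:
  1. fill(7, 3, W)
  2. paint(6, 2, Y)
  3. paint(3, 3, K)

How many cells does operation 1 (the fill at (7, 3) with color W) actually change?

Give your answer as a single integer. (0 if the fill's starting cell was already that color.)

After op 1 fill(7,3,W) [65 cells changed]:
WWWWWWWWW
WWWWWWWWW
WWWWYYYYW
WWWWYYYYW
WWWWYYYYW
WWWWYYYYW
WWWWWWWWW
WWWWWWWWW
WWWWWWWWW

Answer: 65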